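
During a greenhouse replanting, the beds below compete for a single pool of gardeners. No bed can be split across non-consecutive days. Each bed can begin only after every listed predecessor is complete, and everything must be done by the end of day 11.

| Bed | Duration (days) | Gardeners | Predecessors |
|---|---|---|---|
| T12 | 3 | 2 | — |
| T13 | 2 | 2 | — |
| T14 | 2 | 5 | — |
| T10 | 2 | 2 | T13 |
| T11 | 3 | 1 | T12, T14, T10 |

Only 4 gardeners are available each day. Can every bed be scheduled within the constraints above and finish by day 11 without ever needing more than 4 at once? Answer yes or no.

no

The minimum achievable peak is 5; 4 < 5, so no feasible schedule stays within the cap.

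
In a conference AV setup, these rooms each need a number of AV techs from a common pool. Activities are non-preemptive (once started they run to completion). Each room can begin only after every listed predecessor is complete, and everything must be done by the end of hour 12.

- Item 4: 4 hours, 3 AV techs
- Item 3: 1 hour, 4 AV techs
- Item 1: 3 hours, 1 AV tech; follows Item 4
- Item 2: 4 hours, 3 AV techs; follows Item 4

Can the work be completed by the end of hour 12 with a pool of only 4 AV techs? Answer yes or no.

yes

Schedule Item 4@1, Item 3@5, Item 1@6, Item 2@6: h1:3  h2:3  h3:3  h4:3  h5:4  h6:4  h7:4  h8:4  h9:3  h10:0  h11:0  h12:0 — peak 4 ≤ 4.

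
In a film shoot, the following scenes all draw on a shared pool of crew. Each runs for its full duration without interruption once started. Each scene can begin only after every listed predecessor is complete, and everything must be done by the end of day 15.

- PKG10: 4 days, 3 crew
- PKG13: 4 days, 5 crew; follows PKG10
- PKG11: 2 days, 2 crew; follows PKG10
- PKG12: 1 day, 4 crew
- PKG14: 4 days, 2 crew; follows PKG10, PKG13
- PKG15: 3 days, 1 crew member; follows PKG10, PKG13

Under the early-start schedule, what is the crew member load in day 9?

3

At early start, day 9 has: PKG14, PKG15.
Demand: 2 + 1 = 3.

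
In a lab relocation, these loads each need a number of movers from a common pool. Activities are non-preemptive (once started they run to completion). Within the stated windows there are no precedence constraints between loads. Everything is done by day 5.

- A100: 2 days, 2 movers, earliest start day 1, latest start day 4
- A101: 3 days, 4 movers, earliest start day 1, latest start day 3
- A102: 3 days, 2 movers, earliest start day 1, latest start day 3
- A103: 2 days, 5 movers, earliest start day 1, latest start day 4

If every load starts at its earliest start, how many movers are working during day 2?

13

At early start, day 2 has: A100, A101, A102, A103.
Demand: 2 + 4 + 2 + 5 = 13.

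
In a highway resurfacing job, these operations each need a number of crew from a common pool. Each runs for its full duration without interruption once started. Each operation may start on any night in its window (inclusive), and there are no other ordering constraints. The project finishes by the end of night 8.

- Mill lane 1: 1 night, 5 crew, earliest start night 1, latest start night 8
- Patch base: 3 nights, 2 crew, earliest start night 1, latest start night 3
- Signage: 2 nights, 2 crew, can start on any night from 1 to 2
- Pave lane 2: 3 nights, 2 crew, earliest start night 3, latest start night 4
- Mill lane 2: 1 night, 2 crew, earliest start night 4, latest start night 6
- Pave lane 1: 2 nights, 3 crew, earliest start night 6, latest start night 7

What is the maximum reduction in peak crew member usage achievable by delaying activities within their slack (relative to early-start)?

Early-start peak: n1:9  n2:4  n3:4  n4:4  n5:2  n6:3  n7:3  n8:0 ⇒ 9.
Leveled (Mill lane 1@1, Patch base@2, Signage@2, Pave lane 2@4, Mill lane 2@5, Pave lane 1@6): n1:5  n2:4  n3:4  n4:4  n5:4  n6:5  n7:3  n8:0 ⇒ 5.
Reduction 9 − 5 = 4.

4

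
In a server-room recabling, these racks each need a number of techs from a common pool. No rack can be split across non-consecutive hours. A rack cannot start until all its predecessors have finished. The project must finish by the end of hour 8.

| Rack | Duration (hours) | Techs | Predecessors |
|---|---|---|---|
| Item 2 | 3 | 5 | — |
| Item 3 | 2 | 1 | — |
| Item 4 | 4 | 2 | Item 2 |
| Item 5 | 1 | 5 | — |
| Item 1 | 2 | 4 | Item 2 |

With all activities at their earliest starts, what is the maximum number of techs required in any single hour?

11

Early-start schedule: Item 2@1, Item 3@1, Item 4@4, Item 5@1, Item 1@4.
Load per hour: hour 1: 11, hour 2: 6, hour 3: 5, hour 4: 6, hour 5: 6, hour 6: 2, hour 7: 2, hour 8: 0.
Peak is 11.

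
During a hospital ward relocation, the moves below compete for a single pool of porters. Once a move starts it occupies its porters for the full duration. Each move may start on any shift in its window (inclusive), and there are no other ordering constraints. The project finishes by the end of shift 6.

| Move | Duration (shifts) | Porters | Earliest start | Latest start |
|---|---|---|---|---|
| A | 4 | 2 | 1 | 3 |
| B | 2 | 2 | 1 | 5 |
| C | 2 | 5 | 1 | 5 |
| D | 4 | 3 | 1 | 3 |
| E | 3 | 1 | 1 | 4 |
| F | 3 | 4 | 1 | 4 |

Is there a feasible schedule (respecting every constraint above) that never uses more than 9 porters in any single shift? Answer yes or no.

yes

Schedule A@1, B@1, C@5, D@1, E@1, F@4: s1:8  s2:8  s3:6  s4:9  s5:9  s6:9 — peak 9 ≤ 9.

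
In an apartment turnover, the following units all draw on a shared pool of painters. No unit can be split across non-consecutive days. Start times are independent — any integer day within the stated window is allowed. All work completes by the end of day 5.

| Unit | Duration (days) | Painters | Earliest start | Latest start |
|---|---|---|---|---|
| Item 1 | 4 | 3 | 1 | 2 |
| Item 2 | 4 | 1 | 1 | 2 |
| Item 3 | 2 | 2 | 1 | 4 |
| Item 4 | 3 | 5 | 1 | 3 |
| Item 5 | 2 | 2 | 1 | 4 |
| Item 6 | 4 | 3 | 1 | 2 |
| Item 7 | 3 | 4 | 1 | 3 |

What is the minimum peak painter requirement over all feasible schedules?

16

Early-start (Item 1@1, Item 2@1, Item 3@1, Item 4@1, Item 5@1, Item 6@1, Item 7@1) gives peak 20: d1:20  d2:20  d3:16  d4:7  d5:0.
Shift Item 7→3.
Schedule Item 1@1, Item 2@1, Item 3@1, Item 4@1, Item 5@1, Item 6@1, Item 7@3: d1:16  d2:16  d3:16  d4:11  d5:4 — peak 16.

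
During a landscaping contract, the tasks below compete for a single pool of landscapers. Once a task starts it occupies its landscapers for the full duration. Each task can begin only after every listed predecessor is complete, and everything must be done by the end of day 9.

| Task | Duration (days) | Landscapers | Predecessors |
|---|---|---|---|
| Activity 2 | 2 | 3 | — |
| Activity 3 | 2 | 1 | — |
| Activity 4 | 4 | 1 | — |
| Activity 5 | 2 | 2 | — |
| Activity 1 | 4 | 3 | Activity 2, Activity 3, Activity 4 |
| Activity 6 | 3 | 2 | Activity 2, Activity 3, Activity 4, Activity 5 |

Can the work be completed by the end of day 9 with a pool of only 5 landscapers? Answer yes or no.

Schedule Activity 2@1, Activity 3@1, Activity 4@1, Activity 5@3, Activity 1@5, Activity 6@5: d1:5  d2:5  d3:3  d4:3  d5:5  d6:5  d7:5  d8:3  d9:0 — peak 5 ≤ 5.

yes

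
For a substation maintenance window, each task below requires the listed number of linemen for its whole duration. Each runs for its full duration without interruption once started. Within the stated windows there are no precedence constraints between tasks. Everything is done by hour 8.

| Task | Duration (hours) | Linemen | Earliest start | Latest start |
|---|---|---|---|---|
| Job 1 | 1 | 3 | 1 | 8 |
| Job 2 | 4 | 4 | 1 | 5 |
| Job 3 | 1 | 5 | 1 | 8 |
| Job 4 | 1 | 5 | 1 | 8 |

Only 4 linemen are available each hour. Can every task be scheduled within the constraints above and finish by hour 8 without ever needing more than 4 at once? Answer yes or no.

no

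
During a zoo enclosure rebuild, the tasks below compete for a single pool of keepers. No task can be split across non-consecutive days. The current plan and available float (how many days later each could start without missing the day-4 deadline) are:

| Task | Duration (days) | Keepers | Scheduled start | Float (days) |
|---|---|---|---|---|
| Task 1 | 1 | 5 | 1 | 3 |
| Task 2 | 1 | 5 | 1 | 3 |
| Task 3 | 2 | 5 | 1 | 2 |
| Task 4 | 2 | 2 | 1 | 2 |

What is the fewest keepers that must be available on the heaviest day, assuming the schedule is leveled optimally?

7

Early-start (Task 1@1, Task 2@1, Task 3@1, Task 4@1) gives peak 17: d1:17  d2:7  d3:0  d4:0.
Shift Task 2→2, Task 3→3.
Schedule Task 1@1, Task 2@2, Task 3@3, Task 4@1: d1:7  d2:7  d3:5  d4:5 — peak 7.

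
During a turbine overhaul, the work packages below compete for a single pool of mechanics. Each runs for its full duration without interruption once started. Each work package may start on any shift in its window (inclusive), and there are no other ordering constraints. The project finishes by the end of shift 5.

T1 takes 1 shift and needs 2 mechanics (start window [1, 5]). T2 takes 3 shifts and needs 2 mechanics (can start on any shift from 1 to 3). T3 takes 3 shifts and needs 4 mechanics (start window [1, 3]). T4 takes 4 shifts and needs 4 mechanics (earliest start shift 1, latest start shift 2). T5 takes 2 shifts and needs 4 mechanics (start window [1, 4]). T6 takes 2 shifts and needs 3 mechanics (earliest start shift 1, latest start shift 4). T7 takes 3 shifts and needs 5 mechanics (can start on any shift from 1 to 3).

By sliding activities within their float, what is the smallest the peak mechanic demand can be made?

Early-start (T1@1, T2@1, T3@1, T4@1, T5@1, T6@1, T7@1) gives peak 24: s1:24  s2:22  s3:15  s4:4  s5:0.
Shift T5→4, T7→3.
Schedule T1@1, T2@1, T3@1, T4@1, T5@4, T6@1, T7@3: s1:15  s2:13  s3:15  s4:13  s5:9 — peak 15.

15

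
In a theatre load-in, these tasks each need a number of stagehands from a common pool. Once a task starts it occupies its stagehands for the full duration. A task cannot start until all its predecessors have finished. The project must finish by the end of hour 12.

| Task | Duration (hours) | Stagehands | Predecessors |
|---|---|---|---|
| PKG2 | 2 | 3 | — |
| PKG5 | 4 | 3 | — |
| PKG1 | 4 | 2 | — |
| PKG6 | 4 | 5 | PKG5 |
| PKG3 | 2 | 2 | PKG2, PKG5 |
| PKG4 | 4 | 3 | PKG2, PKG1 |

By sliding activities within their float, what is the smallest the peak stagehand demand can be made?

Early-start (PKG2@1, PKG5@1, PKG1@1, PKG6@5, PKG3@5, PKG4@5) gives peak 10: h1:8  h2:8  h3:5  h4:5  h5:10  h6:10  h7:8  h8:8  h9:0  h10:0  h11:0  h12:0.
Shift PKG5→3, PKG6→9, PKG3→7.
Schedule PKG2@1, PKG5@3, PKG1@1, PKG6@9, PKG3@7, PKG4@5: h1:5  h2:5  h3:5  h4:5  h5:6  h6:6  h7:5  h8:5  h9:5  h10:5  h11:5  h12:5 — peak 6.
Total stagehand-hours = 62 over 12 hours ⇒ peak ≥ ⌈62/12⌉ = 6, so 6 is optimal.

6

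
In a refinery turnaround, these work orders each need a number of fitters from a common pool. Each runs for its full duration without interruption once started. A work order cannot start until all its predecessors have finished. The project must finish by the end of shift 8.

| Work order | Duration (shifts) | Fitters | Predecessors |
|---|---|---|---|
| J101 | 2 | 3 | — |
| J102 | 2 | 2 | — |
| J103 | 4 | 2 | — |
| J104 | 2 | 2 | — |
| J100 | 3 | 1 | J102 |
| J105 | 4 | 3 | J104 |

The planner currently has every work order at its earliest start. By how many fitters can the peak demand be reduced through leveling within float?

Early-start peak: s1:9  s2:9  s3:6  s4:6  s5:4  s6:3  s7:0  s8:0 ⇒ 9.
Leveled (J101@1, J102@1, J103@3, J104@3, J100@3, J105@5): s1:5  s2:5  s3:5  s4:5  s5:6  s6:5  s7:3  s8:3 ⇒ 6.
Reduction 9 − 6 = 3.

3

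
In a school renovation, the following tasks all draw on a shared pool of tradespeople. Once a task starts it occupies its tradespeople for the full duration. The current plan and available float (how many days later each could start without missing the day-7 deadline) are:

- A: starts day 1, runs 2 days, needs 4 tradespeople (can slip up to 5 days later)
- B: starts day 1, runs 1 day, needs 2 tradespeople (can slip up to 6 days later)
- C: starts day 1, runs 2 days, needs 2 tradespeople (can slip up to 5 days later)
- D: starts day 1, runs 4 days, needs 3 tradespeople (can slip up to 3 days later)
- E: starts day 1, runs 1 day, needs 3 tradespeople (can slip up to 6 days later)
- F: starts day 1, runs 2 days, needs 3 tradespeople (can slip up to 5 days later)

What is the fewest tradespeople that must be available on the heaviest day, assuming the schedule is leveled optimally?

Early-start (A@1, B@1, C@1, D@1, E@1, F@1) gives peak 17: d1:17  d2:12  d3:3  d4:3  d5:0  d6:0  d7:0.
Shift C→2, D→3, E→4, F→5.
Schedule A@1, B@1, C@2, D@3, E@4, F@5: d1:6  d2:6  d3:5  d4:6  d5:6  d6:6  d7:0 — peak 6.

6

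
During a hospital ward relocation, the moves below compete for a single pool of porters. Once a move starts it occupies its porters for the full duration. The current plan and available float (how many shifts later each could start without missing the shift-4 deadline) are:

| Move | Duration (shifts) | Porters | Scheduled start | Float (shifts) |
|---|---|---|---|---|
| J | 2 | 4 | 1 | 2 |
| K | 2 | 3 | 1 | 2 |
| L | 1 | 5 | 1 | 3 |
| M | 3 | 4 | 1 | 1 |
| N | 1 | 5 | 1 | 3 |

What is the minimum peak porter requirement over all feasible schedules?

11

Early-start (J@1, K@1, L@1, M@1, N@1) gives peak 21: s1:21  s2:11  s3:4  s4:0.
Shift L→3, N→4.
Schedule J@1, K@1, L@3, M@1, N@4: s1:11  s2:11  s3:9  s4:5 — peak 11.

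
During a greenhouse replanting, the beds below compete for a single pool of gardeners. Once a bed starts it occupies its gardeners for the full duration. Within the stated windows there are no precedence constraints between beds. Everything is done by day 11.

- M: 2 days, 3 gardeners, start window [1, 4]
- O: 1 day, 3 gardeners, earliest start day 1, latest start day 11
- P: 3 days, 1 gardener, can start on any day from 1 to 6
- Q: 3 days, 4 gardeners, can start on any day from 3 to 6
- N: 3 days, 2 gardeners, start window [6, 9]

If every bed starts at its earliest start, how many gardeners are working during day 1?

At early start, day 1 has: M, O, P.
Demand: 3 + 3 + 1 = 7.

7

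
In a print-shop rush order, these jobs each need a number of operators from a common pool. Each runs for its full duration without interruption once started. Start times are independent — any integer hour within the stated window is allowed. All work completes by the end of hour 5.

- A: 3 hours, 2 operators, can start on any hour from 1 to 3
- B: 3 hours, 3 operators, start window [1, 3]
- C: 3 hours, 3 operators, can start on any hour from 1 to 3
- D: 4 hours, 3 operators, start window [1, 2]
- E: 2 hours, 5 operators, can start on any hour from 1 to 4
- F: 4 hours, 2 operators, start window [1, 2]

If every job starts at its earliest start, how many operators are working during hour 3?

13

At early start, hour 3 has: A, B, C, D, F.
Demand: 2 + 3 + 3 + 3 + 2 = 13.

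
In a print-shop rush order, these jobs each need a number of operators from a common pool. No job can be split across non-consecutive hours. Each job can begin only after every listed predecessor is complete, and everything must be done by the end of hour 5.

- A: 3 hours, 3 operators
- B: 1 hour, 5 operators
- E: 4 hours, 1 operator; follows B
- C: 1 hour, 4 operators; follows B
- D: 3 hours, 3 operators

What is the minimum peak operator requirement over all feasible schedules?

7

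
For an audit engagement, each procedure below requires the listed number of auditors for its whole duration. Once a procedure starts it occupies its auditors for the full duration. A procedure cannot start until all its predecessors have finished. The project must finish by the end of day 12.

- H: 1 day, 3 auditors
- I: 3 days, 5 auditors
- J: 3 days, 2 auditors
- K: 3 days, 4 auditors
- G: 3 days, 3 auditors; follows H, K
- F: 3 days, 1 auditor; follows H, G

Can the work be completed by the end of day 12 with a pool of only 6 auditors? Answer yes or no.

yes

Schedule H@1, I@8, J@1, K@2, G@5, F@8: d1:5  d2:6  d3:6  d4:4  d5:3  d6:3  d7:3  d8:6  d9:6  d10:6  d11:0  d12:0 — peak 6 ≤ 6.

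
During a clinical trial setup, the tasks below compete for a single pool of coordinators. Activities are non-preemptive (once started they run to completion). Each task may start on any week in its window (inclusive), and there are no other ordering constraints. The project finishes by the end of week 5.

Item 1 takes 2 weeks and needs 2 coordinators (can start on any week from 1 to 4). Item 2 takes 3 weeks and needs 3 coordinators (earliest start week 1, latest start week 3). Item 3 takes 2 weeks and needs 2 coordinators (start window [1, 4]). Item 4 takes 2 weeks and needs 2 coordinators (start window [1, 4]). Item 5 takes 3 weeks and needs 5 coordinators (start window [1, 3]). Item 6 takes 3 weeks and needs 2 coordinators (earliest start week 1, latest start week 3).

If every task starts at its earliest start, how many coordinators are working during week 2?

16

At early start, week 2 has: Item 1, Item 2, Item 3, Item 4, Item 5, Item 6.
Demand: 2 + 3 + 2 + 2 + 5 + 2 = 16.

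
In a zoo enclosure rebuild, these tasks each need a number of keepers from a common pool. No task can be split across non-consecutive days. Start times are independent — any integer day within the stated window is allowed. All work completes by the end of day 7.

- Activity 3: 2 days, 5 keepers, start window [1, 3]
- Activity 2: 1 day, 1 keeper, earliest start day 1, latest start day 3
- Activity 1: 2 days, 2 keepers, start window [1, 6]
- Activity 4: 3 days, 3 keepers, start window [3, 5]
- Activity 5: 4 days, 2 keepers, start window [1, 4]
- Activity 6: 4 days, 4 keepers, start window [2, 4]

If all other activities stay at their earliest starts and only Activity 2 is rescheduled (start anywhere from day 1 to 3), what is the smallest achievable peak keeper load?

13

Activity 2@1: d1:10  d2:13  d3:9  d4:9  d5:7  d6:0  d7:0 → peak 13
Activity 2@2: d1:9  d2:14  d3:9  d4:9  d5:7  d6:0  d7:0 → peak 14
Activity 2@3: d1:9  d2:13  d3:10  d4:9  d5:7  d6:0  d7:0 → peak 13
Best is Activity 2@1, peak 13.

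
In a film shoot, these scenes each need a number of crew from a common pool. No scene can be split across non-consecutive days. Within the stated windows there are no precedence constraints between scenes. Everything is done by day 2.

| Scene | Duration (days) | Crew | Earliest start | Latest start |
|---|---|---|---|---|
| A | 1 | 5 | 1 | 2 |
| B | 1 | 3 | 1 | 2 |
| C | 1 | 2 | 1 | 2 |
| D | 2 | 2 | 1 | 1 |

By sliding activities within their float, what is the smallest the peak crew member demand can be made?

Early-start (A@1, B@1, C@1, D@1) gives peak 12: d1:12  d2:2.
Shift B→2, C→2.
Schedule A@1, B@2, C@2, D@1: d1:7  d2:7 — peak 7.
Total crew member-days = 14 over 2 days ⇒ peak ≥ ⌈14/2⌉ = 7, so 7 is optimal.

7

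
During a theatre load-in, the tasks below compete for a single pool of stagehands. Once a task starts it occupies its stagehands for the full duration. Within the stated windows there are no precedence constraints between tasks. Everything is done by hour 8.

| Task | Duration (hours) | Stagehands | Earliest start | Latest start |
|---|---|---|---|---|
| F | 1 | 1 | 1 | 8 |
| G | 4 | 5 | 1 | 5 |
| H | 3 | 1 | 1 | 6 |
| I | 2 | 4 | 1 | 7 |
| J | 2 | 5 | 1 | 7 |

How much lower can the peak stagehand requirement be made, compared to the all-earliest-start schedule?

Early-start peak: h1:16  h2:15  h3:6  h4:5  h5:0  h6:0  h7:0  h8:0 ⇒ 16.
Leveled (F@1, G@1, H@2, I@5, J@7): h1:6  h2:6  h3:6  h4:6  h5:4  h6:4  h7:5  h8:5 ⇒ 6.
Reduction 16 − 6 = 10.

10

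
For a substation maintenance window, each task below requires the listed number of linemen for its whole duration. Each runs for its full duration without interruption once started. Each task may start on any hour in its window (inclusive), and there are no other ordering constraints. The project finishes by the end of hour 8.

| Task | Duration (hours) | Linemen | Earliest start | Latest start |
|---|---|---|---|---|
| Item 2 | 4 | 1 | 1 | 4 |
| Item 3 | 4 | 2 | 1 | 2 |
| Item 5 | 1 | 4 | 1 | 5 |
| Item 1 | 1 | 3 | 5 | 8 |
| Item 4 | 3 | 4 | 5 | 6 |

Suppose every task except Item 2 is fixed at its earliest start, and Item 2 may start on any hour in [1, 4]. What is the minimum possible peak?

Item 2@1: h1:7  h2:3  h3:3  h4:3  h5:7  h6:4  h7:4  h8:0 → peak 7
Item 2@2: h1:6  h2:3  h3:3  h4:3  h5:8  h6:4  h7:4  h8:0 → peak 8
Item 2@3: h1:6  h2:2  h3:3  h4:3  h5:8  h6:5  h7:4  h8:0 → peak 8
Item 2@4: h1:6  h2:2  h3:2  h4:3  h5:8  h6:5  h7:5  h8:0 → peak 8
Best is Item 2@1, peak 7.

7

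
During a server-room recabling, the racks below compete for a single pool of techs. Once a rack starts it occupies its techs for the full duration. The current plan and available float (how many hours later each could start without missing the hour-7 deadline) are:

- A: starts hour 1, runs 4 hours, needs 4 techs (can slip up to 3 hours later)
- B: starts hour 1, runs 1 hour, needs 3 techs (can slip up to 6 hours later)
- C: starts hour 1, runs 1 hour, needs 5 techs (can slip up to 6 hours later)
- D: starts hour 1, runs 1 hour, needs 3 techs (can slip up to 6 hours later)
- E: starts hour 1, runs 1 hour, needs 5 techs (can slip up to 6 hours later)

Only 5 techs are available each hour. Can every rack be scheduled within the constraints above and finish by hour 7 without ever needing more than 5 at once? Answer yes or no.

The minimum achievable peak is 6; 5 < 6, so no feasible schedule stays within the cap.

no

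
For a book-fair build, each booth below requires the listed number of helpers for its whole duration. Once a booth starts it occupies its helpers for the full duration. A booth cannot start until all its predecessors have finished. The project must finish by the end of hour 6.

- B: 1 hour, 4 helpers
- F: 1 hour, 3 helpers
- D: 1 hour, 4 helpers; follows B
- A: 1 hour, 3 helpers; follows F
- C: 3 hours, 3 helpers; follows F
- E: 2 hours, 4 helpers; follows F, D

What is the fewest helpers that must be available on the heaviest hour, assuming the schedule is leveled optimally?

Early-start (B@1, F@1, D@2, A@2, C@2, E@3) gives peak 10: h1:7  h2:10  h3:7  h4:7  h5:0  h6:0.
Shift C→3.
Schedule B@1, F@1, D@2, A@2, C@3, E@3: h1:7  h2:7  h3:7  h4:7  h5:3  h6:0 — peak 7.

7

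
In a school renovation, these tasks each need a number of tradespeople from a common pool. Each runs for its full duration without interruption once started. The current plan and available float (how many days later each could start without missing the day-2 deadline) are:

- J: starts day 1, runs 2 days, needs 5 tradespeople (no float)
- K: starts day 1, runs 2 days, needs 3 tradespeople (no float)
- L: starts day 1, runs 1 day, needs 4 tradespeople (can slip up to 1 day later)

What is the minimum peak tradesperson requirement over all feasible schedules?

12

Schedule J@1, K@1, L@1: d1:12  d2:8 — peak 12.
No arrangement of the 2 feasible schedules does better.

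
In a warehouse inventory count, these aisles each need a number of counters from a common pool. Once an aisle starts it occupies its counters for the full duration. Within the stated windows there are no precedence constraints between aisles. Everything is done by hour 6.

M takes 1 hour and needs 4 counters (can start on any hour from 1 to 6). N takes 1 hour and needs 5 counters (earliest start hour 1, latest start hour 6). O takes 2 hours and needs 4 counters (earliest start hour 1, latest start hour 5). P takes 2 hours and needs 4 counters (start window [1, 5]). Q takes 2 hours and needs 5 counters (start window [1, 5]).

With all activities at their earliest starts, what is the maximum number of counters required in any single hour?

22

Early-start schedule: M@1, N@1, O@1, P@1, Q@1.
Load per hour: hour 1: 22, hour 2: 13, hour 3: 0, hour 4: 0, hour 5: 0, hour 6: 0.
Peak is 22.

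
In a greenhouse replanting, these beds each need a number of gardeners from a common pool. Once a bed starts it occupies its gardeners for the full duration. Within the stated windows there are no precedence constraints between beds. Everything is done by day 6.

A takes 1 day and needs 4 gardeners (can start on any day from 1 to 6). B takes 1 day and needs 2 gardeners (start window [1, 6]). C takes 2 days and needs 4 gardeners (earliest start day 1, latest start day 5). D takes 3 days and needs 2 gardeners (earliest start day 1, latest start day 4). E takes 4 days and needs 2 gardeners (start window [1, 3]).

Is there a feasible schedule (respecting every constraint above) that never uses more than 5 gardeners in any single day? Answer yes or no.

The minimum achievable peak is 6; 5 < 6, so no feasible schedule stays within the cap.

no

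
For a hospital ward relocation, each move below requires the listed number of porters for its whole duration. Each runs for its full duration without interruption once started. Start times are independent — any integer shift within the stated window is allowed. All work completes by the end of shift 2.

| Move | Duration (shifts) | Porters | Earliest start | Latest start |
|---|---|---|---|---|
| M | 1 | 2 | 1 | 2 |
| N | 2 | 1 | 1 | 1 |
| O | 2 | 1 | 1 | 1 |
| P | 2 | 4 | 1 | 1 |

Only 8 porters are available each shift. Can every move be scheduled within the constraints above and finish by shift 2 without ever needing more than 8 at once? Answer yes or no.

Schedule M@1, N@1, O@1, P@1: s1:8  s2:6 — peak 8 ≤ 8.

yes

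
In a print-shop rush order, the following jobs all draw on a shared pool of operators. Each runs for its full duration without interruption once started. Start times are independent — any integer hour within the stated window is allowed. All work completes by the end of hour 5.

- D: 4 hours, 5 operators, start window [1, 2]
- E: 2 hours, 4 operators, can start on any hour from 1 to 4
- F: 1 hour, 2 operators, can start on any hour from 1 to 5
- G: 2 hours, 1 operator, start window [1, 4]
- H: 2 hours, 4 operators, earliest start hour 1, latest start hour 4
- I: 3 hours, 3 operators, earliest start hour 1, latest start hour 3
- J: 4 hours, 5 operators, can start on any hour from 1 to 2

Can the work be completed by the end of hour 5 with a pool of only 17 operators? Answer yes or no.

Schedule D@1, E@1, F@1, G@1, H@3, I@3, J@1: h1:17  h2:15  h3:17  h4:17  h5:3 — peak 17 ≤ 17.

yes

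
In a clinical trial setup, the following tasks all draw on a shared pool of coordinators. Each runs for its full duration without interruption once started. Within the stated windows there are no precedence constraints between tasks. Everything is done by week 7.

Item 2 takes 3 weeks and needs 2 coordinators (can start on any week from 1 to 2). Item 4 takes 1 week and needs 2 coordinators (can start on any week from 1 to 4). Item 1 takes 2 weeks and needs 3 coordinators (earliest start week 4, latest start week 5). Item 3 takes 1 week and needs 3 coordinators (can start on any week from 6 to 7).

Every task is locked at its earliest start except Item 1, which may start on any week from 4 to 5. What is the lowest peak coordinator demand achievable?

4

Item 1@4: w1:4  w2:2  w3:2  w4:3  w5:3  w6:3  w7:0 → peak 4
Item 1@5: w1:4  w2:2  w3:2  w4:0  w5:3  w6:6  w7:0 → peak 6
Best is Item 1@4, peak 4.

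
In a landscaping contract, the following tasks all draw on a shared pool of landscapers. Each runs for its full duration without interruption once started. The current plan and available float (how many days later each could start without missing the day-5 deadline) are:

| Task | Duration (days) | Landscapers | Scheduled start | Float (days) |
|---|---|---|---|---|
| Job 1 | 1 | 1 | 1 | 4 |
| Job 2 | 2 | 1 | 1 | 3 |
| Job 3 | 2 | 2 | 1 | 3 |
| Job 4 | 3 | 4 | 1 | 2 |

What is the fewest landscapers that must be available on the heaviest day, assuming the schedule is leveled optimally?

4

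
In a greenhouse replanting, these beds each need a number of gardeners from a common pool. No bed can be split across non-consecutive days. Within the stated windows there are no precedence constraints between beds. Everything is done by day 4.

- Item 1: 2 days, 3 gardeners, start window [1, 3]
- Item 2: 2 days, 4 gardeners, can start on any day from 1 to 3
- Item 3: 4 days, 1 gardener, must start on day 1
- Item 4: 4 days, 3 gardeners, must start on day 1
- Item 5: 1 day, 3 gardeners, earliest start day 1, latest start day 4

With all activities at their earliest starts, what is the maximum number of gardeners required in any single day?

Early-start schedule: Item 1@1, Item 2@1, Item 3@1, Item 4@1, Item 5@1.
Load per day: day 1: 14, day 2: 11, day 3: 4, day 4: 4.
Peak is 14.

14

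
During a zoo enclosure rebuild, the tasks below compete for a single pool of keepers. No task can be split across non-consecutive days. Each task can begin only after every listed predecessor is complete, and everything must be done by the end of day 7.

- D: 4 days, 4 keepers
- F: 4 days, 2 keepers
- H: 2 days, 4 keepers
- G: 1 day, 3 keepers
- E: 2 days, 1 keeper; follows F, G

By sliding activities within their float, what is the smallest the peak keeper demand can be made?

Early-start (D@1, F@1, H@1, G@1, E@5) gives peak 13: d1:13  d2:10  d3:6  d4:6  d5:1  d6:1  d7:0.
Shift H→6, G→5, E→6.
Schedule D@1, F@1, H@6, G@5, E@6: d1:6  d2:6  d3:6  d4:6  d5:3  d6:5  d7:5 — peak 6.
Total keeper-days = 37 over 7 days ⇒ peak ≥ ⌈37/7⌉ = 6, so 6 is optimal.

6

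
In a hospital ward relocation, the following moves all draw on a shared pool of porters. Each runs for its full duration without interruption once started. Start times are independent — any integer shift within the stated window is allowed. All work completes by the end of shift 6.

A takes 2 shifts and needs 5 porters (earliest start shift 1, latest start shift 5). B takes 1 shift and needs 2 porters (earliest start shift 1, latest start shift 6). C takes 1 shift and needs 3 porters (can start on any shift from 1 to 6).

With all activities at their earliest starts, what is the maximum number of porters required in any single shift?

Early-start schedule: A@1, B@1, C@1.
Load per shift: shift 1: 10, shift 2: 5, shift 3: 0, shift 4: 0, shift 5: 0, shift 6: 0.
Peak is 10.

10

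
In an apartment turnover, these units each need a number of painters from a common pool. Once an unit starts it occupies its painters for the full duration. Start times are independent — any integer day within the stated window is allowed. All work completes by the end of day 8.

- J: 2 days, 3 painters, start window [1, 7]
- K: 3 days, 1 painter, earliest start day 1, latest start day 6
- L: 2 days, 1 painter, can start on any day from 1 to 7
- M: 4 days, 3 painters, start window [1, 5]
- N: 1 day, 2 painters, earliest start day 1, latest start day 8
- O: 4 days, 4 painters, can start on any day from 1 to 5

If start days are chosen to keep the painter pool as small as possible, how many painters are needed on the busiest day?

6

Early-start (J@1, K@1, L@1, M@1, N@1, O@1) gives peak 14: d1:14  d2:12  d3:8  d4:7  d5:0  d6:0  d7:0  d8:0.
Shift K→3, L→3, N→6, O→5.
Schedule J@1, K@3, L@3, M@1, N@6, O@5: d1:6  d2:6  d3:5  d4:5  d5:5  d6:6  d7:4  d8:4 — peak 6.
Total painter-days = 41 over 8 days ⇒ peak ≥ ⌈41/8⌉ = 6, so 6 is optimal.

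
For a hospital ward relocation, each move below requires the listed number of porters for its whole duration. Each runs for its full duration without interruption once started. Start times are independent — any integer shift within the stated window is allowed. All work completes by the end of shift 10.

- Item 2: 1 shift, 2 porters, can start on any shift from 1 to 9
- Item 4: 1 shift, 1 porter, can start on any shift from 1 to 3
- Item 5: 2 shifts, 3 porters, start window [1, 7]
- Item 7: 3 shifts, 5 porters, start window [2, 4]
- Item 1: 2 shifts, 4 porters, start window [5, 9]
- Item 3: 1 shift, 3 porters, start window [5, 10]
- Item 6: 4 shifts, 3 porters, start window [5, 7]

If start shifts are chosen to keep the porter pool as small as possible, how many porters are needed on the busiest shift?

6

Early-start (Item 2@1, Item 4@1, Item 5@1, Item 7@2, Item 1@5, Item 3@5, Item 6@5) gives peak 10: s1:6  s2:8  s3:5  s4:5  s5:10  s6:7  s7:3  s8:3  s9:0  s10:0.
Shift Item 5→5, Item 1→9, Item 3→7.
Schedule Item 2@1, Item 4@1, Item 5@5, Item 7@2, Item 1@9, Item 3@7, Item 6@5: s1:3  s2:5  s3:5  s4:5  s5:6  s6:6  s7:6  s8:3  s9:4  s10:4 — peak 6.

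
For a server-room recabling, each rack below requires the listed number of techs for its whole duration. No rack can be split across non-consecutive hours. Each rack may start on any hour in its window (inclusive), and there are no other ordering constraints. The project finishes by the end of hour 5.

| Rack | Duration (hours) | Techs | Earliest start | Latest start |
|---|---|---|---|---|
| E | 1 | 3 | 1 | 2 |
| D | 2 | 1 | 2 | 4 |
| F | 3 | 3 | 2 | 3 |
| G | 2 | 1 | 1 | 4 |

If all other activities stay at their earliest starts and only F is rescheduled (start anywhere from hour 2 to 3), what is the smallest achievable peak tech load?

F@2: h1:4  h2:5  h3:4  h4:3  h5:0 → peak 5
F@3: h1:4  h2:2  h3:4  h4:3  h5:3 → peak 4
Best is F@3, peak 4.

4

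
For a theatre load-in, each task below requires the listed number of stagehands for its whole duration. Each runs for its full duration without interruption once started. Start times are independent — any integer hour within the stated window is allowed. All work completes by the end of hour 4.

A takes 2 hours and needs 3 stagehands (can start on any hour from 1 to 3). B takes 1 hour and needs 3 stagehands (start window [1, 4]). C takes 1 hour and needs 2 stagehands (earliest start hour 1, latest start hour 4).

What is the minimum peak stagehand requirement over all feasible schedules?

Early-start (A@1, B@1, C@1) gives peak 8: h1:8  h2:3  h3:0  h4:0.
Shift B→3, C→4.
Schedule A@1, B@3, C@4: h1:3  h2:3  h3:3  h4:2 — peak 3.
Total stagehand-hours = 11 over 4 hours ⇒ peak ≥ ⌈11/4⌉ = 3, so 3 is optimal.

3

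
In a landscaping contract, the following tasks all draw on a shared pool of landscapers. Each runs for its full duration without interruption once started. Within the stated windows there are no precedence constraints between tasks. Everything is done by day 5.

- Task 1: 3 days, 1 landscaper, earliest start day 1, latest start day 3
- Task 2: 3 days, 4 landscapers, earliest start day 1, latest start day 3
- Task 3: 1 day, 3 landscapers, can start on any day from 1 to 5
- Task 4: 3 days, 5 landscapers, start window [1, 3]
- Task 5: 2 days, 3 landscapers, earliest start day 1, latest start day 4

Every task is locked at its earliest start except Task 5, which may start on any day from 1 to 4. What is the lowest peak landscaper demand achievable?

Task 5@1: d1:16  d2:13  d3:10  d4:0  d5:0 → peak 16
Task 5@2: d1:13  d2:13  d3:13  d4:0  d5:0 → peak 13
Task 5@3: d1:13  d2:10  d3:13  d4:3  d5:0 → peak 13
Task 5@4: d1:13  d2:10  d3:10  d4:3  d5:3 → peak 13
Best is Task 5@2, peak 13.

13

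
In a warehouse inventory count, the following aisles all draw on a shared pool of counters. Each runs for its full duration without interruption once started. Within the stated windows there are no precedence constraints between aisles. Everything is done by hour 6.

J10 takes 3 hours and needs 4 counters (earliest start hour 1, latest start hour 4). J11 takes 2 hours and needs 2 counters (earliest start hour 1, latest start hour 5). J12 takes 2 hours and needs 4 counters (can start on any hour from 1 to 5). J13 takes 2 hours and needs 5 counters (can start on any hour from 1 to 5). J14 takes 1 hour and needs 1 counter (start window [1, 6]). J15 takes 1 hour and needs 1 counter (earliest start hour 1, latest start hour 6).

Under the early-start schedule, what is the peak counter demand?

17

Early-start schedule: J10@1, J11@1, J12@1, J13@1, J14@1, J15@1.
Load per hour: hour 1: 17, hour 2: 15, hour 3: 4, hour 4: 0, hour 5: 0, hour 6: 0.
Peak is 17.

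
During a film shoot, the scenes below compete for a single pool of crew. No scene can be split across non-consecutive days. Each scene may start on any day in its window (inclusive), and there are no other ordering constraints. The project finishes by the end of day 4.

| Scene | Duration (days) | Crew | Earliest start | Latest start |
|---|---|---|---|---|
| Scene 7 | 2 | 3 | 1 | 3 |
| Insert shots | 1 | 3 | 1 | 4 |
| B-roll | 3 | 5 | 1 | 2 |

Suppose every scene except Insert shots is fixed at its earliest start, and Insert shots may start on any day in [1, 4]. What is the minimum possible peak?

Insert shots@1: d1:11  d2:8  d3:5  d4:0 → peak 11
Insert shots@2: d1:8  d2:11  d3:5  d4:0 → peak 11
Insert shots@3: d1:8  d2:8  d3:8  d4:0 → peak 8
Insert shots@4: d1:8  d2:8  d3:5  d4:3 → peak 8
Best is Insert shots@3, peak 8.

8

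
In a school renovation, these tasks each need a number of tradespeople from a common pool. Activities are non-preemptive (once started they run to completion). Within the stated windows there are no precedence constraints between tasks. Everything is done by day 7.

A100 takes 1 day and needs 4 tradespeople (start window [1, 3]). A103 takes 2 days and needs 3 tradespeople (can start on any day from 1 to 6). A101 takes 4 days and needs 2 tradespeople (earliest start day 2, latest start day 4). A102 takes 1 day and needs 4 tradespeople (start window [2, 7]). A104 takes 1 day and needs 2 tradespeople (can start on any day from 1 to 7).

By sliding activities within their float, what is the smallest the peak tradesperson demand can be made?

Early-start (A100@1, A103@1, A101@2, A102@2, A104@1) gives peak 9: d1:9  d2:9  d3:2  d4:2  d5:2  d6:0  d7:0.
Shift A103→2, A102→6, A104→4.
Schedule A100@1, A103@2, A101@2, A102@6, A104@4: d1:4  d2:5  d3:5  d4:4  d5:2  d6:4  d7:0 — peak 5.

5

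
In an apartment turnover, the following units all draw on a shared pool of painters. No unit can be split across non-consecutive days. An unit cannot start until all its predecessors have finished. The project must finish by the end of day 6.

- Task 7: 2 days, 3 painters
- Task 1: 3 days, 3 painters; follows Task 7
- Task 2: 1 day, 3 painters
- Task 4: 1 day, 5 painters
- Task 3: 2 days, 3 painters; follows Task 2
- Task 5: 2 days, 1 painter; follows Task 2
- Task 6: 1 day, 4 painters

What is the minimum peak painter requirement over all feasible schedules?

Early-start (Task 7@1, Task 1@3, Task 2@1, Task 4@1, Task 3@2, Task 5@2, Task 6@1) gives peak 15: d1:15  d2:7  d3:7  d4:3  d5:3  d6:0.
Shift Task 4→6, Task 6→4.
Schedule Task 7@1, Task 1@3, Task 2@1, Task 4@6, Task 3@2, Task 5@2, Task 6@4: d1:6  d2:7  d3:7  d4:7  d5:3  d6:5 — peak 7.

7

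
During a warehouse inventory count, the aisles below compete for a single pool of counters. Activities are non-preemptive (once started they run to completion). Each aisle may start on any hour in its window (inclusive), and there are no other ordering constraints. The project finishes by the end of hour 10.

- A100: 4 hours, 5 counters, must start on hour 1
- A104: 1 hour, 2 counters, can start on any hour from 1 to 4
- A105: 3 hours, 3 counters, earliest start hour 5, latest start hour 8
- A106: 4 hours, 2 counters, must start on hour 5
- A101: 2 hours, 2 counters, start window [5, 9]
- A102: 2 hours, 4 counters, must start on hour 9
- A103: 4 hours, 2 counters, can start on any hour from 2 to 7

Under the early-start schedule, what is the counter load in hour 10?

4

At early start, hour 10 has: A102.
Demand: 4 = 4.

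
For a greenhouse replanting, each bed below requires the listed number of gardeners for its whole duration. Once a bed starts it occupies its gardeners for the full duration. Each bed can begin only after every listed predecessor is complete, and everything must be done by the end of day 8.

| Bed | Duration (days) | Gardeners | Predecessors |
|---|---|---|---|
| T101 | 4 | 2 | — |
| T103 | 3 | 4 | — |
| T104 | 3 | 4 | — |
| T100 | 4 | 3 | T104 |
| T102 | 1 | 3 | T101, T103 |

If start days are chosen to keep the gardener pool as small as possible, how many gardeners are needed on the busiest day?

7

Early-start (T101@1, T103@1, T104@1, T100@4, T102@5) gives peak 10: d1:10  d2:10  d3:10  d4:5  d5:6  d6:3  d7:3  d8:0.
Shift T103→4, T100→5, T102→7.
Schedule T101@1, T103@4, T104@1, T100@5, T102@7: d1:6  d2:6  d3:6  d4:6  d5:7  d6:7  d7:6  d8:3 — peak 7.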